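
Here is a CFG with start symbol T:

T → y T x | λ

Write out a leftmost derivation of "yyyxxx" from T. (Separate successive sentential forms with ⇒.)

T⇒yTx⇒yyTxx⇒yyyTxxx⇒yyyxxx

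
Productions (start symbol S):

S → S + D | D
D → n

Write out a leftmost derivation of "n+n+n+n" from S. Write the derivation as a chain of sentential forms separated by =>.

S=>S+D=>S+D+D=>S+D+D+D=>D+D+D+D=>n+D+D+D=>n+n+D+D=>n+n+n+D=>n+n+n+n

S => S+D   [S → S + D]
S+D => S+D+D   [S → S + D]
S+D+D => S+D+D+D   [S → S + D]
S+D+D+D => D+D+D+D   [S → D]
D+D+D+D => n+D+D+D   [D → n]
n+D+D+D => n+n+D+D   [D → n]
n+n+D+D => n+n+n+D   [D → n]
n+n+n+D => n+n+n+n   [D → n]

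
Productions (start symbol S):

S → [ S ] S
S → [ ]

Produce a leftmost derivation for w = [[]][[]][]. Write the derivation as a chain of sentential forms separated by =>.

S => [S]S   [S → [ S ] S]
[S]S => [[]]S   [S → [ ]]
[[]]S => [[]][S]S   [S → [ S ] S]
[[]][S]S => [[]][[]]S   [S → [ ]]
[[]][[]]S => [[]][[]][]   [S → [ ]]

S=>[S]S=>[[]]S=>[[]][S]S=>[[]][[]]S=>[[]][[]][]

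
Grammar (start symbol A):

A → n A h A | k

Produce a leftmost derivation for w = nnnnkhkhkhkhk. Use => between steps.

A => nAhA => nnAhAhA => nnnAhAhAhA => nnnnAhAhAhAhA => nnnnkhAhAhAhA => nnnnkhkhAhAhA => nnnnkhkhkhAhA => nnnnkhkhkhkhA => nnnnkhkhkhkhk

A => nAhA   [A → n A h A]
nAhA => nnAhAhA   [A → n A h A]
nnAhAhA => nnnAhAhAhA   [A → n A h A]
nnnAhAhAhA => nnnnAhAhAhAhA   [A → n A h A]
nnnnAhAhAhAhA => nnnnkhAhAhAhA   [A → k]
nnnnkhAhAhAhA => nnnnkhkhAhAhA   [A → k]
nnnnkhkhAhAhA => nnnnkhkhkhAhA   [A → k]
nnnnkhkhkhAhA => nnnnkhkhkhkhA   [A → k]
nnnnkhkhkhkhA => nnnnkhkhkhkhk   [A → k]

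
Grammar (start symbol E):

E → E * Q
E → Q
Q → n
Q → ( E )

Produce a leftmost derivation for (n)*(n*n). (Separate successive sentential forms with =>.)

E => E*Q   [E → E * Q]
E*Q => Q*Q   [E → Q]
Q*Q => (E)*Q   [Q → ( E )]
(E)*Q => (Q)*Q   [E → Q]
(Q)*Q => (n)*Q   [Q → n]
(n)*Q => (n)*(E)   [Q → ( E )]
(n)*(E) => (n)*(E*Q)   [E → E * Q]
(n)*(E*Q) => (n)*(Q*Q)   [E → Q]
(n)*(Q*Q) => (n)*(n*Q)   [Q → n]
(n)*(n*Q) => (n)*(n*n)   [Q → n]

E=>E*Q=>Q*Q=>(E)*Q=>(Q)*Q=>(n)*Q=>(n)*(E)=>(n)*(E*Q)=>(n)*(Q*Q)=>(n)*(n*Q)=>(n)*(n*n)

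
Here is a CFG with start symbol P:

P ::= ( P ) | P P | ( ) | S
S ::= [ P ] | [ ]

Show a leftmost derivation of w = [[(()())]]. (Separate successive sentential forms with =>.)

P => S   [P ::= S]
S => [P]   [S ::= [ P ]]
[P] => [S]   [P ::= S]
[S] => [[P]]   [S ::= [ P ]]
[[P]] => [[(P)]]   [P ::= ( P )]
[[(P)]] => [[(PP)]]   [P ::= P P]
[[(PP)]] => [[(()P)]]   [P ::= ( )]
[[(()P)]] => [[(()())]]   [P ::= ( )]

P => S => [P] => [S] => [[P]] => [[(P)]] => [[(PP)]] => [[(()P)]] => [[(()())]]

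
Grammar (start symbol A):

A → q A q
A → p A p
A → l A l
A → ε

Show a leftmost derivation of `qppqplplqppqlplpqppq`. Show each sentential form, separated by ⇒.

A ⇒ qAq   [A → q A q]
qAq ⇒ qpApq   [A → p A p]
qpApq ⇒ qppAppq   [A → p A p]
qppAppq ⇒ qppqAqppq   [A → q A q]
qppqAqppq ⇒ qppqpApqppq   [A → p A p]
qppqpApqppq ⇒ qppqplAlpqppq   [A → l A l]
qppqplAlpqppq ⇒ qppqplpAplpqppq   [A → p A p]
qppqplpAplpqppq ⇒ qppqplplAlplpqppq   [A → l A l]
qppqplplAlplpqppq ⇒ qppqplplqAqlplpqppq   [A → q A q]
qppqplplqAqlplpqppq ⇒ qppqplplqpApqlplpqppq   [A → p A p]
qppqplplqpApqlplpqppq ⇒ qppqplplqppqlplpqppq   [A → ε]

A ⇒ qAq ⇒ qpApq ⇒ qppAppq ⇒ qppqAqppq ⇒ qppqpApqppq ⇒ qppqplAlpqppq ⇒ qppqplpAplpqppq ⇒ qppqplplAlplpqppq ⇒ qppqplplqAqlplpqppq ⇒ qppqplplqpApqlplpqppq ⇒ qppqplplqppqlplpqppq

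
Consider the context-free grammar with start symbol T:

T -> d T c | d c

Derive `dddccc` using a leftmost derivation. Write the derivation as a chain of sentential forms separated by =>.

T=>dTc=>ddTcc=>dddccc

T => dTc   [T -> d T c]
dTc => ddTcc   [T -> d T c]
ddTcc => dddccc   [T -> d c]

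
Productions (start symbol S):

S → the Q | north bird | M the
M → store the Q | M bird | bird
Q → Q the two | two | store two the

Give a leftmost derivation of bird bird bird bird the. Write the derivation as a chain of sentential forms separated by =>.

S => M the => M bird the => M bird bird the => M bird bird bird the => bird bird bird bird the

S => M the   [S → M the]
M the => M bird the   [M → M bird]
M bird the => M bird bird the   [M → M bird]
M bird bird the => M bird bird bird the   [M → M bird]
M bird bird bird the => bird bird bird bird the   [M → bird]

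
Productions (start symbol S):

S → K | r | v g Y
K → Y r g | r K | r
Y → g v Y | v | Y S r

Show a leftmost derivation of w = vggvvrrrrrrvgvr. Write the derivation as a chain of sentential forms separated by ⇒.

S ⇒ vgY ⇒ vggvY ⇒ vggvYSr ⇒ vggvYSrSr ⇒ vggvYSrSrSr ⇒ vggvYSrSrSrSr ⇒ vggvvSrSrSrSr ⇒ vggvvrrSrSrSr ⇒ vggvvrrrrSrSr ⇒ vggvvrrrrrrSr ⇒ vggvvrrrrrrvgYr ⇒ vggvvrrrrrrvgvr

S ⇒ vgY   [S → v g Y]
vgY ⇒ vggvY   [Y → g v Y]
vggvY ⇒ vggvYSr   [Y → Y S r]
vggvYSr ⇒ vggvYSrSr   [Y → Y S r]
vggvYSrSr ⇒ vggvYSrSrSr   [Y → Y S r]
vggvYSrSrSr ⇒ vggvYSrSrSrSr   [Y → Y S r]
vggvYSrSrSrSr ⇒ vggvvSrSrSrSr   [Y → v]
vggvvSrSrSrSr ⇒ vggvvrrSrSrSr   [S → r]
vggvvrrSrSrSr ⇒ vggvvrrrrSrSr   [S → r]
vggvvrrrrSrSr ⇒ vggvvrrrrrrSr   [S → r]
vggvvrrrrrrSr ⇒ vggvvrrrrrrvgYr   [S → v g Y]
vggvvrrrrrrvgYr ⇒ vggvvrrrrrrvgvr   [Y → v]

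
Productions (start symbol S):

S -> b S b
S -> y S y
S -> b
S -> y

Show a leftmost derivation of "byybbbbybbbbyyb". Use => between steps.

S=>bSb=>bySyb=>byySyyb=>byybSbyyb=>byybbSbbyyb=>byybbbSbbbyyb=>byybbbbSbbbbyyb=>byybbbbybbbbyyb

S => bSb   [S -> b S b]
bSb => bySyb   [S -> y S y]
bySyb => byySyyb   [S -> y S y]
byySyyb => byybSbyyb   [S -> b S b]
byybSbyyb => byybbSbbyyb   [S -> b S b]
byybbSbbyyb => byybbbSbbbyyb   [S -> b S b]
byybbbSbbbyyb => byybbbbSbbbbyyb   [S -> b S b]
byybbbbSbbbbyyb => byybbbbybbbbyyb   [S -> y]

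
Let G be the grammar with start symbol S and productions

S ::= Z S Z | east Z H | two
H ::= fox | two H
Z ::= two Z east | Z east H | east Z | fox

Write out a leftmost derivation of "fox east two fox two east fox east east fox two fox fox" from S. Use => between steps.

S => Z S Z => Z east H S Z => fox east H S Z => fox east two H S Z => fox east two fox S Z => fox east two fox Z S Z Z => fox east two fox Z east H S Z Z => fox east two fox two Z east east H S Z Z => fox east two fox two east Z east east H S Z Z => fox east two fox two east fox east east H S Z Z => fox east two fox two east fox east east fox S Z Z => fox east two fox two east fox east east fox two Z Z => fox east two fox two east fox east east fox two fox Z => fox east two fox two east fox east east fox two fox fox

S => Z S Z   [S ::= Z S Z]
Z S Z => Z east H S Z   [Z ::= Z east H]
Z east H S Z => fox east H S Z   [Z ::= fox]
fox east H S Z => fox east two H S Z   [H ::= two H]
fox east two H S Z => fox east two fox S Z   [H ::= fox]
fox east two fox S Z => fox east two fox Z S Z Z   [S ::= Z S Z]
fox east two fox Z S Z Z => fox east two fox Z east H S Z Z   [Z ::= Z east H]
fox east two fox Z east H S Z Z => fox east two fox two Z east east H S Z Z   [Z ::= two Z east]
fox east two fox two Z east east H S Z Z => fox east two fox two east Z east east H S Z Z   [Z ::= east Z]
fox east two fox two east Z east east H S Z Z => fox east two fox two east fox east east H S Z Z   [Z ::= fox]
fox east two fox two east fox east east H S Z Z => fox east two fox two east fox east east fox S Z Z   [H ::= fox]
fox east two fox two east fox east east fox S Z Z => fox east two fox two east fox east east fox two Z Z   [S ::= two]
fox east two fox two east fox east east fox two Z Z => fox east two fox two east fox east east fox two fox Z   [Z ::= fox]
fox east two fox two east fox east east fox two fox Z => fox east two fox two east fox east east fox two fox fox   [Z ::= fox]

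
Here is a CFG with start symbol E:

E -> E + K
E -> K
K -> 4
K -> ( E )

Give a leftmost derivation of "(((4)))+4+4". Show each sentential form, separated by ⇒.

E⇒E+K⇒E+K+K⇒K+K+K⇒(E)+K+K⇒(K)+K+K⇒((E))+K+K⇒((K))+K+K⇒(((E)))+K+K⇒(((K)))+K+K⇒(((4)))+K+K⇒(((4)))+4+K⇒(((4)))+4+4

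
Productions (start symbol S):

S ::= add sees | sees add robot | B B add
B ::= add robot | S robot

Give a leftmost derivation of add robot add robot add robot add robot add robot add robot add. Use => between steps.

S => B B add   [S ::= B B add]
B B add => S robot B add   [B ::= S robot]
S robot B add => B B add robot B add   [S ::= B B add]
B B add robot B add => S robot B add robot B add   [B ::= S robot]
S robot B add robot B add => B B add robot B add robot B add   [S ::= B B add]
B B add robot B add robot B add => add robot B add robot B add robot B add   [B ::= add robot]
add robot B add robot B add robot B add => add robot add robot add robot B add robot B add   [B ::= add robot]
add robot add robot add robot B add robot B add => add robot add robot add robot add robot add robot B add   [B ::= add robot]
add robot add robot add robot add robot add robot B add => add robot add robot add robot add robot add robot add robot add   [B ::= add robot]

S => B B add => S robot B add => B B add robot B add => S robot B add robot B add => B B add robot B add robot B add => add robot B add robot B add robot B add => add robot add robot add robot B add robot B add => add robot add robot add robot add robot add robot B add => add robot add robot add robot add robot add robot add robot add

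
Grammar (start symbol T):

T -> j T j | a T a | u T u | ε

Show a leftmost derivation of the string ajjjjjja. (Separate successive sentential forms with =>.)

T=>aTa=>ajTja=>ajjTjja=>ajjjTjjja=>ajjjjjja

T => aTa   [T -> a T a]
aTa => ajTja   [T -> j T j]
ajTja => ajjTjja   [T -> j T j]
ajjTjja => ajjjTjjja   [T -> j T j]
ajjjTjjja => ajjjjjja   [T -> ε]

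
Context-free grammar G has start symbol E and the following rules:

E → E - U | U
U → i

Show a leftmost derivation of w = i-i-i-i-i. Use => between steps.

E => E-U   [E → E - U]
E-U => E-U-U   [E → E - U]
E-U-U => E-U-U-U   [E → E - U]
E-U-U-U => E-U-U-U-U   [E → E - U]
E-U-U-U-U => U-U-U-U-U   [E → U]
U-U-U-U-U => i-U-U-U-U   [U → i]
i-U-U-U-U => i-i-U-U-U   [U → i]
i-i-U-U-U => i-i-i-U-U   [U → i]
i-i-i-U-U => i-i-i-i-U   [U → i]
i-i-i-i-U => i-i-i-i-i   [U → i]

E => E-U => E-U-U => E-U-U-U => E-U-U-U-U => U-U-U-U-U => i-U-U-U-U => i-i-U-U-U => i-i-i-U-U => i-i-i-i-U => i-i-i-i-i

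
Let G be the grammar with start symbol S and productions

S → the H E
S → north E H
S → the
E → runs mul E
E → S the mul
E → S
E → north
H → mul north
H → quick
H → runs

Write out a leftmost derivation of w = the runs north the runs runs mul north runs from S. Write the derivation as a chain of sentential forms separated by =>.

S => the H E => the runs E => the runs S => the runs north E H => the runs north S H => the runs north the H E H => the runs north the runs E H => the runs north the runs runs mul E H => the runs north the runs runs mul north H => the runs north the runs runs mul north runs

S => the H E   [S → the H E]
the H E => the runs E   [H → runs]
the runs E => the runs S   [E → S]
the runs S => the runs north E H   [S → north E H]
the runs north E H => the runs north S H   [E → S]
the runs north S H => the runs north the H E H   [S → the H E]
the runs north the H E H => the runs north the runs E H   [H → runs]
the runs north the runs E H => the runs north the runs runs mul E H   [E → runs mul E]
the runs north the runs runs mul E H => the runs north the runs runs mul north H   [E → north]
the runs north the runs runs mul north H => the runs north the runs runs mul north runs   [H → runs]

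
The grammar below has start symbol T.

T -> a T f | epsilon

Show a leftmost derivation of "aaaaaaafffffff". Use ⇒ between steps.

T ⇒ aTf   [T -> a T f]
aTf ⇒ aaTff   [T -> a T f]
aaTff ⇒ aaaTfff   [T -> a T f]
aaaTfff ⇒ aaaaTffff   [T -> a T f]
aaaaTffff ⇒ aaaaaTfffff   [T -> a T f]
aaaaaTfffff ⇒ aaaaaaTffffff   [T -> a T f]
aaaaaaTffffff ⇒ aaaaaaaTfffffff   [T -> a T f]
aaaaaaaTfffffff ⇒ aaaaaaafffffff   [T -> epsilon]

T ⇒ aTf ⇒ aaTff ⇒ aaaTfff ⇒ aaaaTffff ⇒ aaaaaTfffff ⇒ aaaaaaTffffff ⇒ aaaaaaaTfffffff ⇒ aaaaaaafffffff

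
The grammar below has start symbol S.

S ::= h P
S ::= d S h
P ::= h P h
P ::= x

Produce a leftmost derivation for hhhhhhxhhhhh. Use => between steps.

S => hP   [S ::= h P]
hP => hhPh   [P ::= h P h]
hhPh => hhhPhh   [P ::= h P h]
hhhPhh => hhhhPhhh   [P ::= h P h]
hhhhPhhh => hhhhhPhhhh   [P ::= h P h]
hhhhhPhhhh => hhhhhhPhhhhh   [P ::= h P h]
hhhhhhPhhhhh => hhhhhhxhhhhh   [P ::= x]

S => hP => hhPh => hhhPhh => hhhhPhhh => hhhhhPhhhh => hhhhhhPhhhhh => hhhhhhxhhhhh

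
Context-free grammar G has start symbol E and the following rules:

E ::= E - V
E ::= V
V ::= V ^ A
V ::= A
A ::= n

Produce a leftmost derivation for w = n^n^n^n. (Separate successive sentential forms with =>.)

E => V => V^A => V^A^A => V^A^A^A => A^A^A^A => n^A^A^A => n^n^A^A => n^n^n^A => n^n^n^n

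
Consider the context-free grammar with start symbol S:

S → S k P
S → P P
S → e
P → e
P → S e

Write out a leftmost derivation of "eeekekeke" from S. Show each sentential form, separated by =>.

S => SkP => SkPkP => SkPkPkP => PPkPkPkP => SePkPkPkP => eePkPkPkP => eeekPkPkP => eeekekPkP => eeekekekP => eeekekeke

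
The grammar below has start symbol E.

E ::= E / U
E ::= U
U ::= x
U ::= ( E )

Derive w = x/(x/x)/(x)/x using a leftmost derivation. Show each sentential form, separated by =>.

E => E/U   [E ::= E / U]
E/U => E/U/U   [E ::= E / U]
E/U/U => E/U/U/U   [E ::= E / U]
E/U/U/U => U/U/U/U   [E ::= U]
U/U/U/U => x/U/U/U   [U ::= x]
x/U/U/U => x/(E)/U/U   [U ::= ( E )]
x/(E)/U/U => x/(E/U)/U/U   [E ::= E / U]
x/(E/U)/U/U => x/(U/U)/U/U   [E ::= U]
x/(U/U)/U/U => x/(x/U)/U/U   [U ::= x]
x/(x/U)/U/U => x/(x/x)/U/U   [U ::= x]
x/(x/x)/U/U => x/(x/x)/(E)/U   [U ::= ( E )]
x/(x/x)/(E)/U => x/(x/x)/(U)/U   [E ::= U]
x/(x/x)/(U)/U => x/(x/x)/(x)/U   [U ::= x]
x/(x/x)/(x)/U => x/(x/x)/(x)/x   [U ::= x]

E => E/U => E/U/U => E/U/U/U => U/U/U/U => x/U/U/U => x/(E)/U/U => x/(E/U)/U/U => x/(U/U)/U/U => x/(x/U)/U/U => x/(x/x)/U/U => x/(x/x)/(E)/U => x/(x/x)/(U)/U => x/(x/x)/(x)/U => x/(x/x)/(x)/x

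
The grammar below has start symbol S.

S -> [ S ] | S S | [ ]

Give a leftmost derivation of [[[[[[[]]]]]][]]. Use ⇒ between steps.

S ⇒ [S]   [S -> [ S ]]
[S] ⇒ [SS]   [S -> S S]
[SS] ⇒ [[S]S]   [S -> [ S ]]
[[S]S] ⇒ [[[S]]S]   [S -> [ S ]]
[[[S]]S] ⇒ [[[[S]]]S]   [S -> [ S ]]
[[[[S]]]S] ⇒ [[[[[S]]]]S]   [S -> [ S ]]
[[[[[S]]]]S] ⇒ [[[[[[S]]]]]S]   [S -> [ S ]]
[[[[[[S]]]]]S] ⇒ [[[[[[[]]]]]]S]   [S -> [ ]]
[[[[[[[]]]]]]S] ⇒ [[[[[[[]]]]]][]]   [S -> [ ]]

S ⇒ [S] ⇒ [SS] ⇒ [[S]S] ⇒ [[[S]]S] ⇒ [[[[S]]]S] ⇒ [[[[[S]]]]S] ⇒ [[[[[[S]]]]]S] ⇒ [[[[[[[]]]]]]S] ⇒ [[[[[[[]]]]]][]]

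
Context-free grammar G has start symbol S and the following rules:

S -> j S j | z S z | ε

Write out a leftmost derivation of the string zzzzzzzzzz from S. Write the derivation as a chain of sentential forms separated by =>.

S => zSz => zzSzz => zzzSzzz => zzzzSzzzz => zzzzzSzzzzz => zzzzzzzzzz

S => zSz   [S -> z S z]
zSz => zzSzz   [S -> z S z]
zzSzz => zzzSzzz   [S -> z S z]
zzzSzzz => zzzzSzzzz   [S -> z S z]
zzzzSzzzz => zzzzzSzzzzz   [S -> z S z]
zzzzzSzzzzz => zzzzzzzzzz   [S -> ε]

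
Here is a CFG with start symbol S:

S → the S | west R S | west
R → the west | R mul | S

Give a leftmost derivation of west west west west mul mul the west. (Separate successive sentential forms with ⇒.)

S ⇒ west R S   [S → west R S]
west R S ⇒ west R mul S   [R → R mul]
west R mul S ⇒ west R mul mul S   [R → R mul]
west R mul mul S ⇒ west S mul mul S   [R → S]
west S mul mul S ⇒ west west R S mul mul S   [S → west R S]
west west R S mul mul S ⇒ west west S S mul mul S   [R → S]
west west S S mul mul S ⇒ west west west S mul mul S   [S → west]
west west west S mul mul S ⇒ west west west west mul mul S   [S → west]
west west west west mul mul S ⇒ west west west west mul mul the S   [S → the S]
west west west west mul mul the S ⇒ west west west west mul mul the west   [S → west]

S ⇒ west R S ⇒ west R mul S ⇒ west R mul mul S ⇒ west S mul mul S ⇒ west west R S mul mul S ⇒ west west S S mul mul S ⇒ west west west S mul mul S ⇒ west west west west mul mul S ⇒ west west west west mul mul the S ⇒ west west west west mul mul the west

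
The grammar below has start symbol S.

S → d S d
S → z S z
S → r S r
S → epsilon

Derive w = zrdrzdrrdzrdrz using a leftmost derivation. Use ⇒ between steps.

S ⇒ zSz   [S → z S z]
zSz ⇒ zrSrz   [S → r S r]
zrSrz ⇒ zrdSdrz   [S → d S d]
zrdSdrz ⇒ zrdrSrdrz   [S → r S r]
zrdrSrdrz ⇒ zrdrzSzrdrz   [S → z S z]
zrdrzSzrdrz ⇒ zrdrzdSdzrdrz   [S → d S d]
zrdrzdSdzrdrz ⇒ zrdrzdrSrdzrdrz   [S → r S r]
zrdrzdrSrdzrdrz ⇒ zrdrzdrrdzrdrz   [S → epsilon]

S⇒zSz⇒zrSrz⇒zrdSdrz⇒zrdrSrdrz⇒zrdrzSzrdrz⇒zrdrzdSdzrdrz⇒zrdrzdrSrdzrdrz⇒zrdrzdrrdzrdrz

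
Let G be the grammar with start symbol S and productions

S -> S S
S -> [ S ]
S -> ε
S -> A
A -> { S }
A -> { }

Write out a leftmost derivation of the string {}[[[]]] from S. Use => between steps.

S => SS   [S -> S S]
SS => AS   [S -> A]
AS => {S}S   [A -> { S }]
{S}S => {}S   [S -> ε]
{}S => {}SS   [S -> S S]
{}SS => {}[S]S   [S -> [ S ]]
{}[S]S => {}[SS]S   [S -> S S]
{}[SS]S => {}[[S]S]S   [S -> [ S ]]
{}[[S]S]S => {}[[[S]]S]S   [S -> [ S ]]
{}[[[S]]S]S => {}[[[]]S]S   [S -> ε]
{}[[[]]S]S => {}[[[]]]S   [S -> ε]
{}[[[]]]S => {}[[[]]]   [S -> ε]

S=>SS=>AS=>{S}S=>{}S=>{}SS=>{}[S]S=>{}[SS]S=>{}[[S]S]S=>{}[[[S]]S]S=>{}[[[]]S]S=>{}[[[]]]S=>{}[[[]]]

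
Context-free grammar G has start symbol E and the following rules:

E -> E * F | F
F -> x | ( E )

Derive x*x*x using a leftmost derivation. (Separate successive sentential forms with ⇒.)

E ⇒ E*F ⇒ E*F*F ⇒ F*F*F ⇒ x*F*F ⇒ x*x*F ⇒ x*x*x

E ⇒ E*F   [E -> E * F]
E*F ⇒ E*F*F   [E -> E * F]
E*F*F ⇒ F*F*F   [E -> F]
F*F*F ⇒ x*F*F   [F -> x]
x*F*F ⇒ x*x*F   [F -> x]
x*x*F ⇒ x*x*x   [F -> x]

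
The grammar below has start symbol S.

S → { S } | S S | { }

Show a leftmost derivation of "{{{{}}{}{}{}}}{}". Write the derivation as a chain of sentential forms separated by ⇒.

S ⇒ SS   [S → S S]
SS ⇒ {S}S   [S → { S }]
{S}S ⇒ {{S}}S   [S → { S }]
{{S}}S ⇒ {{SS}}S   [S → S S]
{{SS}}S ⇒ {{SSS}}S   [S → S S]
{{SSS}}S ⇒ {{SSSS}}S   [S → S S]
{{SSSS}}S ⇒ {{{S}SSS}}S   [S → { S }]
{{{S}SSS}}S ⇒ {{{{}}SSS}}S   [S → { }]
{{{{}}SSS}}S ⇒ {{{{}}{}SS}}S   [S → { }]
{{{{}}{}SS}}S ⇒ {{{{}}{}{}S}}S   [S → { }]
{{{{}}{}{}S}}S ⇒ {{{{}}{}{}{}}}S   [S → { }]
{{{{}}{}{}{}}}S ⇒ {{{{}}{}{}{}}}{}   [S → { }]

S⇒SS⇒{S}S⇒{{S}}S⇒{{SS}}S⇒{{SSS}}S⇒{{SSSS}}S⇒{{{S}SSS}}S⇒{{{{}}SSS}}S⇒{{{{}}{}SS}}S⇒{{{{}}{}{}S}}S⇒{{{{}}{}{}{}}}S⇒{{{{}}{}{}{}}}{}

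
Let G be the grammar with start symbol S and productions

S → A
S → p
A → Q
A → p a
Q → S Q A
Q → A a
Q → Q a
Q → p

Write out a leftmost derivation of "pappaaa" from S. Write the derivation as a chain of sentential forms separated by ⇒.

S⇒A⇒Q⇒Aa⇒Qa⇒SQAa⇒AQAa⇒paQAa⇒papAa⇒papQa⇒papAaa⇒pappaaa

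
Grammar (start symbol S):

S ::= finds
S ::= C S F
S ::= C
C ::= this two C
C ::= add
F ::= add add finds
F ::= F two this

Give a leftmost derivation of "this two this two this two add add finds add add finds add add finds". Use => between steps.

S => C S F   [S ::= C S F]
C S F => this two C S F   [C ::= this two C]
this two C S F => this two this two C S F   [C ::= this two C]
this two this two C S F => this two this two this two C S F   [C ::= this two C]
this two this two this two C S F => this two this two this two add S F   [C ::= add]
this two this two this two add S F => this two this two this two add C S F F   [S ::= C S F]
this two this two this two add C S F F => this two this two this two add add S F F   [C ::= add]
this two this two this two add add S F F => this two this two this two add add finds F F   [S ::= finds]
this two this two this two add add finds F F => this two this two this two add add finds add add finds F   [F ::= add add finds]
this two this two this two add add finds add add finds F => this two this two this two add add finds add add finds add add finds   [F ::= add add finds]

S => C S F => this two C S F => this two this two C S F => this two this two this two C S F => this two this two this two add S F => this two this two this two add C S F F => this two this two this two add add S F F => this two this two this two add add finds F F => this two this two this two add add finds add add finds F => this two this two this two add add finds add add finds add add finds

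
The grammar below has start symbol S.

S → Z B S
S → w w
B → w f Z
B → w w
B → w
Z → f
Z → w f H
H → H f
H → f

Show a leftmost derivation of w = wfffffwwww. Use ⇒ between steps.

S ⇒ ZBS ⇒ wfHBS ⇒ wfHfBS ⇒ wfHffBS ⇒ wfHfffBS ⇒ wfffffBS ⇒ wfffffwwS ⇒ wfffffwwww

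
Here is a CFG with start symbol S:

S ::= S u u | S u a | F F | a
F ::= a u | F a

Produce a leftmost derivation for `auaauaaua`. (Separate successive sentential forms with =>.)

S => Sua => FFua => FaFua => auaFua => auaFaua => auaFaaua => auaauaaua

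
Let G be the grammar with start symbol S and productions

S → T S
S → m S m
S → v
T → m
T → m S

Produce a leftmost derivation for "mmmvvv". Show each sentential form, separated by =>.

S => TS => mSS => mTSS => mmSSS => mmTSSS => mmmSSS => mmmvSS => mmmvvS => mmmvvv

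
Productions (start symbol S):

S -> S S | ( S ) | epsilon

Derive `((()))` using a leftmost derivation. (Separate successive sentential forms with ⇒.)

S ⇒ SS ⇒ (S)S ⇒ ((S))S ⇒ ((SS))S ⇒ ((SSS))S ⇒ (((S)SS))S ⇒ ((()SS))S ⇒ ((()S))S ⇒ ((()))S ⇒ ((()))

S ⇒ SS   [S -> S S]
SS ⇒ (S)S   [S -> ( S )]
(S)S ⇒ ((S))S   [S -> ( S )]
((S))S ⇒ ((SS))S   [S -> S S]
((SS))S ⇒ ((SSS))S   [S -> S S]
((SSS))S ⇒ (((S)SS))S   [S -> ( S )]
(((S)SS))S ⇒ ((()SS))S   [S -> epsilon]
((()SS))S ⇒ ((()S))S   [S -> epsilon]
((()S))S ⇒ ((()))S   [S -> epsilon]
((()))S ⇒ ((()))   [S -> epsilon]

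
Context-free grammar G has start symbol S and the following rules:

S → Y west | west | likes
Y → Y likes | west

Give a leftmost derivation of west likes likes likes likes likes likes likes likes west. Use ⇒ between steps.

S ⇒ Y west ⇒ Y likes west ⇒ Y likes likes west ⇒ Y likes likes likes west ⇒ Y likes likes likes likes west ⇒ Y likes likes likes likes likes west ⇒ Y likes likes likes likes likes likes west ⇒ Y likes likes likes likes likes likes likes west ⇒ Y likes likes likes likes likes likes likes likes west ⇒ west likes likes likes likes likes likes likes likes west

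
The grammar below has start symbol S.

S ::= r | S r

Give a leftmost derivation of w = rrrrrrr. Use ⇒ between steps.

S ⇒ Sr   [S ::= S r]
Sr ⇒ Srr   [S ::= S r]
Srr ⇒ Srrr   [S ::= S r]
Srrr ⇒ Srrrr   [S ::= S r]
Srrrr ⇒ Srrrrr   [S ::= S r]
Srrrrr ⇒ Srrrrrr   [S ::= S r]
Srrrrrr ⇒ rrrrrrr   [S ::= r]

S ⇒ Sr ⇒ Srr ⇒ Srrr ⇒ Srrrr ⇒ Srrrrr ⇒ Srrrrrr ⇒ rrrrrrr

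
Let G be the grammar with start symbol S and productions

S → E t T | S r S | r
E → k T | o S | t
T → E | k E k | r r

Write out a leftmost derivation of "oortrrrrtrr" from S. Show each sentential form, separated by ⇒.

S ⇒ EtT ⇒ oStT ⇒ oSrStT ⇒ oEtTrStT ⇒ ooStTrStT ⇒ oortTrStT ⇒ oortrrrStT ⇒ oortrrrrtT ⇒ oortrrrrtrr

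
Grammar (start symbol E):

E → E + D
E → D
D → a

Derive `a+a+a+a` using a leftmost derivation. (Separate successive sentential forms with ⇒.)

E ⇒ E+D   [E → E + D]
E+D ⇒ E+D+D   [E → E + D]
E+D+D ⇒ E+D+D+D   [E → E + D]
E+D+D+D ⇒ D+D+D+D   [E → D]
D+D+D+D ⇒ a+D+D+D   [D → a]
a+D+D+D ⇒ a+a+D+D   [D → a]
a+a+D+D ⇒ a+a+a+D   [D → a]
a+a+a+D ⇒ a+a+a+a   [D → a]

E⇒E+D⇒E+D+D⇒E+D+D+D⇒D+D+D+D⇒a+D+D+D⇒a+a+D+D⇒a+a+a+D⇒a+a+a+a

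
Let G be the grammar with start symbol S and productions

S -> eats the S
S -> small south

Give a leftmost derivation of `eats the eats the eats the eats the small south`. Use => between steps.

S => eats the S => eats the eats the S => eats the eats the eats the S => eats the eats the eats the eats the S => eats the eats the eats the eats the small south

S => eats the S   [S -> eats the S]
eats the S => eats the eats the S   [S -> eats the S]
eats the eats the S => eats the eats the eats the S   [S -> eats the S]
eats the eats the eats the S => eats the eats the eats the eats the S   [S -> eats the S]
eats the eats the eats the eats the S => eats the eats the eats the eats the small south   [S -> small south]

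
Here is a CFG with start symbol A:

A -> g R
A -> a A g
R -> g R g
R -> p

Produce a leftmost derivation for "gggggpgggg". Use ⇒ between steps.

A ⇒ gR   [A -> g R]
gR ⇒ ggRg   [R -> g R g]
ggRg ⇒ gggRgg   [R -> g R g]
gggRgg ⇒ ggggRggg   [R -> g R g]
ggggRggg ⇒ gggggRgggg   [R -> g R g]
gggggRgggg ⇒ gggggpgggg   [R -> p]

A⇒gR⇒ggRg⇒gggRgg⇒ggggRggg⇒gggggRgggg⇒gggggpgggg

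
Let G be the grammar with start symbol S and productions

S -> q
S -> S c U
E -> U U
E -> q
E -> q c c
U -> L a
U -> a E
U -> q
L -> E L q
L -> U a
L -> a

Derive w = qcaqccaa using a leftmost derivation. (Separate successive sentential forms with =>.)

S=>ScU=>qcU=>qcLa=>qcUaa=>qcaEaa=>qcaqccaa

S => ScU   [S -> S c U]
ScU => qcU   [S -> q]
qcU => qcLa   [U -> L a]
qcLa => qcUaa   [L -> U a]
qcUaa => qcaEaa   [U -> a E]
qcaEaa => qcaqccaa   [E -> q c c]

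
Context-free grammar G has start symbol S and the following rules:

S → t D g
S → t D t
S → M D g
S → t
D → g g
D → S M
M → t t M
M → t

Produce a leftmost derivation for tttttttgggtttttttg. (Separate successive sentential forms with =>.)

S=>MDg=>tDg=>tSMg=>ttDtMg=>ttSMtMg=>ttMDgMtMg=>ttttMDgMtMg=>ttttttMDgMtMg=>tttttttDgMtMg=>tttttttgggMtMg=>tttttttgggttMtMg=>tttttttgggttttMg=>tttttttgggttttttMg=>tttttttgggtttttttg

S => MDg   [S → M D g]
MDg => tDg   [M → t]
tDg => tSMg   [D → S M]
tSMg => ttDtMg   [S → t D t]
ttDtMg => ttSMtMg   [D → S M]
ttSMtMg => ttMDgMtMg   [S → M D g]
ttMDgMtMg => ttttMDgMtMg   [M → t t M]
ttttMDgMtMg => ttttttMDgMtMg   [M → t t M]
ttttttMDgMtMg => tttttttDgMtMg   [M → t]
tttttttDgMtMg => tttttttgggMtMg   [D → g g]
tttttttgggMtMg => tttttttgggttMtMg   [M → t t M]
tttttttgggttMtMg => tttttttgggttttMg   [M → t]
tttttttgggttttMg => tttttttgggttttttMg   [M → t t M]
tttttttgggttttttMg => tttttttgggtttttttg   [M → t]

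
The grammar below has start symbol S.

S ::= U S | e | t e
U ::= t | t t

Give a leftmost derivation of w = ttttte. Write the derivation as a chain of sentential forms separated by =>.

S=>US=>ttS=>ttUS=>ttttS=>ttttte

S => US   [S ::= U S]
US => ttS   [U ::= t t]
ttS => ttUS   [S ::= U S]
ttUS => ttttS   [U ::= t t]
ttttS => ttttte   [S ::= t e]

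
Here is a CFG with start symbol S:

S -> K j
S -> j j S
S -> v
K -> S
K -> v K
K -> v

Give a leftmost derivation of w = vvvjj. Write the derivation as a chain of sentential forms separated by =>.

S => Kj => vKj => vvKj => vvSj => vvKjj => vvvjj

S => Kj   [S -> K j]
Kj => vKj   [K -> v K]
vKj => vvKj   [K -> v K]
vvKj => vvSj   [K -> S]
vvSj => vvKjj   [S -> K j]
vvKjj => vvvjj   [K -> v]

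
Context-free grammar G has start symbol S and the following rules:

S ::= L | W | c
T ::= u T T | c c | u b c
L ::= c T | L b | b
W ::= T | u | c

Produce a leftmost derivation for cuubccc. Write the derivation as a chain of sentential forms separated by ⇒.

S ⇒ L ⇒ cT ⇒ cuTT ⇒ cuubcT ⇒ cuubccc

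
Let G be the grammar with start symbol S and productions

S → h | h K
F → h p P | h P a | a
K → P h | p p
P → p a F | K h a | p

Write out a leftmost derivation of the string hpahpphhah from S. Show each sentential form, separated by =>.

S => hK   [S → h K]
hK => hPh   [K → P h]
hPh => hKhah   [P → K h a]
hKhah => hPhhah   [K → P h]
hPhhah => hpaFhhah   [P → p a F]
hpaFhhah => hpahpPhhah   [F → h p P]
hpahpPhhah => hpahpphhah   [P → p]

S=>hK=>hPh=>hKhah=>hPhhah=>hpaFhhah=>hpahpPhhah=>hpahpphhah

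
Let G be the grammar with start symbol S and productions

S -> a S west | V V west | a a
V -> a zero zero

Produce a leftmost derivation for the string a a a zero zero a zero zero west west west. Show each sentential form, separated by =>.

S => a S west   [S -> a S west]
a S west => a a S west west   [S -> a S west]
a a S west west => a a V V west west west   [S -> V V west]
a a V V west west west => a a a zero zero V west west west   [V -> a zero zero]
a a a zero zero V west west west => a a a zero zero a zero zero west west west   [V -> a zero zero]

S => a S west => a a S west west => a a V V west west west => a a a zero zero V west west west => a a a zero zero a zero zero west west west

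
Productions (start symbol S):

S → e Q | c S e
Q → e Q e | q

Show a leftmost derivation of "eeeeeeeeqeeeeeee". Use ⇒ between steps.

S ⇒ eQ ⇒ eeQe ⇒ eeeQee ⇒ eeeeQeee ⇒ eeeeeQeeee ⇒ eeeeeeQeeeee ⇒ eeeeeeeQeeeeee ⇒ eeeeeeeeQeeeeeee ⇒ eeeeeeeeqeeeeeee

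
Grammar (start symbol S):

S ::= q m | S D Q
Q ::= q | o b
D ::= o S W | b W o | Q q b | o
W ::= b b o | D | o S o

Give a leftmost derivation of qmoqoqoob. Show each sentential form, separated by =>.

S => SDQ => SDQDQ => SDQDQDQ => qmDQDQDQ => qmoQDQDQ => qmoqDQDQ => qmoqoQDQ => qmoqoqDQ => qmoqoqoQ => qmoqoqoob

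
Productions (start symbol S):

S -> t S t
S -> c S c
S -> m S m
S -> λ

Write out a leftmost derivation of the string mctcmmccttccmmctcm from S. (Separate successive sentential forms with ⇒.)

S ⇒ mSm   [S -> m S m]
mSm ⇒ mcScm   [S -> c S c]
mcScm ⇒ mctStcm   [S -> t S t]
mctStcm ⇒ mctcSctcm   [S -> c S c]
mctcSctcm ⇒ mctcmSmctcm   [S -> m S m]
mctcmSmctcm ⇒ mctcmmSmmctcm   [S -> m S m]
mctcmmSmmctcm ⇒ mctcmmcScmmctcm   [S -> c S c]
mctcmmcScmmctcm ⇒ mctcmmccSccmmctcm   [S -> c S c]
mctcmmccSccmmctcm ⇒ mctcmmcctStccmmctcm   [S -> t S t]
mctcmmcctStccmmctcm ⇒ mctcmmccttccmmctcm   [S -> λ]

S ⇒ mSm ⇒ mcScm ⇒ mctStcm ⇒ mctcSctcm ⇒ mctcmSmctcm ⇒ mctcmmSmmctcm ⇒ mctcmmcScmmctcm ⇒ mctcmmccSccmmctcm ⇒ mctcmmcctStccmmctcm ⇒ mctcmmccttccmmctcm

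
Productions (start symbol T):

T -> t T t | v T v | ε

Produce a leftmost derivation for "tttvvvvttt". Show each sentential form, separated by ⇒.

T ⇒ tTt   [T -> t T t]
tTt ⇒ ttTtt   [T -> t T t]
ttTtt ⇒ tttTttt   [T -> t T t]
tttTttt ⇒ tttvTvttt   [T -> v T v]
tttvTvttt ⇒ tttvvTvvttt   [T -> v T v]
tttvvTvvttt ⇒ tttvvvvttt   [T -> ε]

T ⇒ tTt ⇒ ttTtt ⇒ tttTttt ⇒ tttvTvttt ⇒ tttvvTvvttt ⇒ tttvvvvttt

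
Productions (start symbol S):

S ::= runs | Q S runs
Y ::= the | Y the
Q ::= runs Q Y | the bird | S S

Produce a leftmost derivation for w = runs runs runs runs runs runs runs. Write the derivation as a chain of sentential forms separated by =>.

S => Q S runs   [S ::= Q S runs]
Q S runs => S S S runs   [Q ::= S S]
S S S runs => Q S runs S S runs   [S ::= Q S runs]
Q S runs S S runs => S S S runs S S runs   [Q ::= S S]
S S S runs S S runs => runs S S runs S S runs   [S ::= runs]
runs S S runs S S runs => runs runs S runs S S runs   [S ::= runs]
runs runs S runs S S runs => runs runs runs runs S S runs   [S ::= runs]
runs runs runs runs S S runs => runs runs runs runs runs S runs   [S ::= runs]
runs runs runs runs runs S runs => runs runs runs runs runs runs runs   [S ::= runs]

S => Q S runs => S S S runs => Q S runs S S runs => S S S runs S S runs => runs S S runs S S runs => runs runs S runs S S runs => runs runs runs runs S S runs => runs runs runs runs runs S runs => runs runs runs runs runs runs runs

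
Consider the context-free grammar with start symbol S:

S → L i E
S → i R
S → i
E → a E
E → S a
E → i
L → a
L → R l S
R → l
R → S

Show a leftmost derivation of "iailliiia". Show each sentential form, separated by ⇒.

S ⇒ iR ⇒ iS ⇒ iLiE ⇒ iaiE ⇒ iaiSa ⇒ iaiLiEa ⇒ iaiRlSiEa ⇒ iaillSiEa ⇒ iailliiEa ⇒ iailliiia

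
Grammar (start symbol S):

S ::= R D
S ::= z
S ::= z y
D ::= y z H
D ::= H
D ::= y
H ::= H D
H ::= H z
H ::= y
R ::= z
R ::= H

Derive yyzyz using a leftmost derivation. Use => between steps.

S => RD   [S ::= R D]
RD => HD   [R ::= H]
HD => HzD   [H ::= H z]
HzD => HDzD   [H ::= H D]
HDzD => yDzD   [H ::= y]
yDzD => yHzD   [D ::= H]
yHzD => yyzD   [H ::= y]
yyzD => yyzH   [D ::= H]
yyzH => yyzHz   [H ::= H z]
yyzHz => yyzyz   [H ::= y]

S => RD => HD => HzD => HDzD => yDzD => yHzD => yyzD => yyzH => yyzHz => yyzyz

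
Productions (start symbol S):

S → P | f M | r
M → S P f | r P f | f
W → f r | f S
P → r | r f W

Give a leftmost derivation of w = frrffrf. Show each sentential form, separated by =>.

S=>fM=>fSPf=>frPf=>frrfWf=>frrffSf=>frrffPf=>frrffrf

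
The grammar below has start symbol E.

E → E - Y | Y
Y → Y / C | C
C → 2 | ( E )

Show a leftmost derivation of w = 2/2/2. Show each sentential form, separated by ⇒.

E ⇒ Y ⇒ Y/C ⇒ Y/C/C ⇒ C/C/C ⇒ 2/C/C ⇒ 2/2/C ⇒ 2/2/2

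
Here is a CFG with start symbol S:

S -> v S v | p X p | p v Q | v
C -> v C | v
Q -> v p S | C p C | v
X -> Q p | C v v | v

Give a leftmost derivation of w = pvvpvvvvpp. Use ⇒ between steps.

S ⇒ pXp ⇒ pQpp ⇒ pCpCpp ⇒ pvCpCpp ⇒ pvvpCpp ⇒ pvvpvCpp ⇒ pvvpvvCpp ⇒ pvvpvvvCpp ⇒ pvvpvvvvpp

S ⇒ pXp   [S -> p X p]
pXp ⇒ pQpp   [X -> Q p]
pQpp ⇒ pCpCpp   [Q -> C p C]
pCpCpp ⇒ pvCpCpp   [C -> v C]
pvCpCpp ⇒ pvvpCpp   [C -> v]
pvvpCpp ⇒ pvvpvCpp   [C -> v C]
pvvpvCpp ⇒ pvvpvvCpp   [C -> v C]
pvvpvvCpp ⇒ pvvpvvvCpp   [C -> v C]
pvvpvvvCpp ⇒ pvvpvvvvpp   [C -> v]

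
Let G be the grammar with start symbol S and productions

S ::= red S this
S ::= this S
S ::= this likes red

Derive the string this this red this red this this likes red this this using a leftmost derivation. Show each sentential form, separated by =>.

S => this S   [S ::= this S]
this S => this this S   [S ::= this S]
this this S => this this red S this   [S ::= red S this]
this this red S this => this this red this S this   [S ::= this S]
this this red this S this => this this red this red S this this   [S ::= red S this]
this this red this red S this this => this this red this red this S this this   [S ::= this S]
this this red this red this S this this => this this red this red this this likes red this this   [S ::= this likes red]

S => this S => this this S => this this red S this => this this red this S this => this this red this red S this this => this this red this red this S this this => this this red this red this this likes red this this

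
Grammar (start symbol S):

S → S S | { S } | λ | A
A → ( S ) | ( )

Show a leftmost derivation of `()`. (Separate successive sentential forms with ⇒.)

S ⇒ SS   [S → S S]
SS ⇒ AS   [S → A]
AS ⇒ ()S   [A → ( )]
()S ⇒ ()   [S → λ]

S ⇒ SS ⇒ AS ⇒ ()S ⇒ ()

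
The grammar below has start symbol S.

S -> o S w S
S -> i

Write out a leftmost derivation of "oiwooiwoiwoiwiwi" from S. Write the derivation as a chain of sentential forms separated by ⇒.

S ⇒ oSwS ⇒ oiwS ⇒ oiwoSwS ⇒ oiwooSwSwS ⇒ oiwooiwSwS ⇒ oiwooiwoSwSwS ⇒ oiwooiwoiwSwS ⇒ oiwooiwoiwoSwSwS ⇒ oiwooiwoiwoiwSwS ⇒ oiwooiwoiwoiwiwS ⇒ oiwooiwoiwoiwiwi

S ⇒ oSwS   [S -> o S w S]
oSwS ⇒ oiwS   [S -> i]
oiwS ⇒ oiwoSwS   [S -> o S w S]
oiwoSwS ⇒ oiwooSwSwS   [S -> o S w S]
oiwooSwSwS ⇒ oiwooiwSwS   [S -> i]
oiwooiwSwS ⇒ oiwooiwoSwSwS   [S -> o S w S]
oiwooiwoSwSwS ⇒ oiwooiwoiwSwS   [S -> i]
oiwooiwoiwSwS ⇒ oiwooiwoiwoSwSwS   [S -> o S w S]
oiwooiwoiwoSwSwS ⇒ oiwooiwoiwoiwSwS   [S -> i]
oiwooiwoiwoiwSwS ⇒ oiwooiwoiwoiwiwS   [S -> i]
oiwooiwoiwoiwiwS ⇒ oiwooiwoiwoiwiwi   [S -> i]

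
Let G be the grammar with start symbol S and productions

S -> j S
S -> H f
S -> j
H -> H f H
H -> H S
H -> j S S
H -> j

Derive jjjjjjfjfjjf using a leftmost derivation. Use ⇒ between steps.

S ⇒ Hf   [S -> H f]
Hf ⇒ HSf   [H -> H S]
HSf ⇒ jSSSf   [H -> j S S]
jSSSf ⇒ jjSSSf   [S -> j S]
jjSSSf ⇒ jjjSSSf   [S -> j S]
jjjSSSf ⇒ jjjjSSSf   [S -> j S]
jjjjSSSf ⇒ jjjjHfSSf   [S -> H f]
jjjjHfSSf ⇒ jjjjHfHfSSf   [H -> H f H]
jjjjHfHfSSf ⇒ jjjjHSfHfSSf   [H -> H S]
jjjjHSfHfSSf ⇒ jjjjjSfHfSSf   [H -> j]
jjjjjSfHfSSf ⇒ jjjjjjfHfSSf   [S -> j]
jjjjjjfHfSSf ⇒ jjjjjjfjfSSf   [H -> j]
jjjjjjfjfSSf ⇒ jjjjjjfjfjSf   [S -> j]
jjjjjjfjfjSf ⇒ jjjjjjfjfjjf   [S -> j]

S ⇒ Hf ⇒ HSf ⇒ jSSSf ⇒ jjSSSf ⇒ jjjSSSf ⇒ jjjjSSSf ⇒ jjjjHfSSf ⇒ jjjjHfHfSSf ⇒ jjjjHSfHfSSf ⇒ jjjjjSfHfSSf ⇒ jjjjjjfHfSSf ⇒ jjjjjjfjfSSf ⇒ jjjjjjfjfjSf ⇒ jjjjjjfjfjjf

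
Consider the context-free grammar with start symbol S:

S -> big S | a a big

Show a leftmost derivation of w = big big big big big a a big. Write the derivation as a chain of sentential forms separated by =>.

S => big S => big big S => big big big S => big big big big S => big big big big big S => big big big big big a a big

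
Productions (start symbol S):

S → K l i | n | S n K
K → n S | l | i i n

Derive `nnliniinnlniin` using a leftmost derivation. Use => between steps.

S => SnK   [S → S n K]
SnK => SnKnK   [S → S n K]
SnKnK => SnKnKnK   [S → S n K]
SnKnKnK => KlinKnKnK   [S → K l i]
KlinKnKnK => nSlinKnKnK   [K → n S]
nSlinKnKnK => nnlinKnKnK   [S → n]
nnlinKnKnK => nnliniinnKnK   [K → i i n]
nnliniinnKnK => nnliniinnlnK   [K → l]
nnliniinnlnK => nnliniinnlniin   [K → i i n]

S => SnK => SnKnK => SnKnKnK => KlinKnKnK => nSlinKnKnK => nnlinKnKnK => nnliniinnKnK => nnliniinnlnK => nnliniinnlniin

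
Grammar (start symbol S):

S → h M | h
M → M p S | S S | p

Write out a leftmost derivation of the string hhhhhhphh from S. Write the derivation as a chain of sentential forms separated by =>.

S => hM => hSS => hhS => hhhM => hhhSS => hhhhMS => hhhhMpSS => hhhhSSpSS => hhhhhSpSS => hhhhhhpSS => hhhhhhphS => hhhhhhphh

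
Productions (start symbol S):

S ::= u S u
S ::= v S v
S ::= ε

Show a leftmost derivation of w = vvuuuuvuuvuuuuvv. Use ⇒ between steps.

S ⇒ vSv ⇒ vvSvv ⇒ vvuSuvv ⇒ vvuuSuuvv ⇒ vvuuuSuuuvv ⇒ vvuuuuSuuuuvv ⇒ vvuuuuvSvuuuuvv ⇒ vvuuuuvuSuvuuuuvv ⇒ vvuuuuvuuvuuuuvv

S ⇒ vSv   [S ::= v S v]
vSv ⇒ vvSvv   [S ::= v S v]
vvSvv ⇒ vvuSuvv   [S ::= u S u]
vvuSuvv ⇒ vvuuSuuvv   [S ::= u S u]
vvuuSuuvv ⇒ vvuuuSuuuvv   [S ::= u S u]
vvuuuSuuuvv ⇒ vvuuuuSuuuuvv   [S ::= u S u]
vvuuuuSuuuuvv ⇒ vvuuuuvSvuuuuvv   [S ::= v S v]
vvuuuuvSvuuuuvv ⇒ vvuuuuvuSuvuuuuvv   [S ::= u S u]
vvuuuuvuSuvuuuuvv ⇒ vvuuuuvuuvuuuuvv   [S ::= ε]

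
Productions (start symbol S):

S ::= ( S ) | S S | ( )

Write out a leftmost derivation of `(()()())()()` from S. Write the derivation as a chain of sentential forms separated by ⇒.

S ⇒ SS ⇒ SSS ⇒ (S)SS ⇒ (SS)SS ⇒ (SSS)SS ⇒ (()SS)SS ⇒ (()()S)SS ⇒ (()()())SS ⇒ (()()())()S ⇒ (()()())()()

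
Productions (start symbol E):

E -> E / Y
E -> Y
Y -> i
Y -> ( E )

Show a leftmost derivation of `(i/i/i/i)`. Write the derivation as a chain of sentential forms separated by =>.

E => Y   [E -> Y]
Y => (E)   [Y -> ( E )]
(E) => (E/Y)   [E -> E / Y]
(E/Y) => (E/Y/Y)   [E -> E / Y]
(E/Y/Y) => (E/Y/Y/Y)   [E -> E / Y]
(E/Y/Y/Y) => (Y/Y/Y/Y)   [E -> Y]
(Y/Y/Y/Y) => (i/Y/Y/Y)   [Y -> i]
(i/Y/Y/Y) => (i/i/Y/Y)   [Y -> i]
(i/i/Y/Y) => (i/i/i/Y)   [Y -> i]
(i/i/i/Y) => (i/i/i/i)   [Y -> i]

E=>Y=>(E)=>(E/Y)=>(E/Y/Y)=>(E/Y/Y/Y)=>(Y/Y/Y/Y)=>(i/Y/Y/Y)=>(i/i/Y/Y)=>(i/i/i/Y)=>(i/i/i/i)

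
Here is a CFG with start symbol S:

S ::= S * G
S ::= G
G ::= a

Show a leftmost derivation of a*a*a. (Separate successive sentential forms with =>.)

S=>S*G=>S*G*G=>G*G*G=>a*G*G=>a*a*G=>a*a*a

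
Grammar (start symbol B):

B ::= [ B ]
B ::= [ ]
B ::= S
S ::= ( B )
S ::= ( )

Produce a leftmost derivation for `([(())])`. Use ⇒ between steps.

B ⇒ S   [B ::= S]
S ⇒ (B)   [S ::= ( B )]
(B) ⇒ ([B])   [B ::= [ B ]]
([B]) ⇒ ([S])   [B ::= S]
([S]) ⇒ ([(B)])   [S ::= ( B )]
([(B)]) ⇒ ([(S)])   [B ::= S]
([(S)]) ⇒ ([(())])   [S ::= ( )]

B ⇒ S ⇒ (B) ⇒ ([B]) ⇒ ([S]) ⇒ ([(B)]) ⇒ ([(S)]) ⇒ ([(())])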